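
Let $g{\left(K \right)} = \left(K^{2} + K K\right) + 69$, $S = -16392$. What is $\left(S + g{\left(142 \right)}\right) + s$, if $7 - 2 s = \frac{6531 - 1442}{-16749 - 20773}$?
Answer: $\frac{1801698963}{75044} \approx 24009.0$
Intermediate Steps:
$g{\left(K \right)} = 69 + 2 K^{2}$ ($g{\left(K \right)} = \left(K^{2} + K^{2}\right) + 69 = 2 K^{2} + 69 = 69 + 2 K^{2}$)
$s = \frac{267743}{75044}$ ($s = \frac{7}{2} - \frac{\left(6531 - 1442\right) \frac{1}{-16749 - 20773}}{2} = \frac{7}{2} - \frac{5089 \frac{1}{-37522}}{2} = \frac{7}{2} - \frac{5089 \left(- \frac{1}{37522}\right)}{2} = \frac{7}{2} - - \frac{5089}{75044} = \frac{7}{2} + \frac{5089}{75044} = \frac{267743}{75044} \approx 3.5678$)
$\left(S + g{\left(142 \right)}\right) + s = \left(-16392 + \left(69 + 2 \cdot 142^{2}\right)\right) + \frac{267743}{75044} = \left(-16392 + \left(69 + 2 \cdot 20164\right)\right) + \frac{267743}{75044} = \left(-16392 + \left(69 + 40328\right)\right) + \frac{267743}{75044} = \left(-16392 + 40397\right) + \frac{267743}{75044} = 24005 + \frac{267743}{75044} = \frac{1801698963}{75044}$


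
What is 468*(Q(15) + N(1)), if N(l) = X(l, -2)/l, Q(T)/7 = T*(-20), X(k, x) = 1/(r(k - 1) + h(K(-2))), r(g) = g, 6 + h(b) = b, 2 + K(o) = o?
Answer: -4914234/5 ≈ -9.8285e+5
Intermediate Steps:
K(o) = -2 + o
h(b) = -6 + b
X(k, x) = 1/(-11 + k) (X(k, x) = 1/((k - 1) + (-6 + (-2 - 2))) = 1/((-1 + k) + (-6 - 4)) = 1/((-1 + k) - 10) = 1/(-11 + k))
Q(T) = -140*T (Q(T) = 7*(T*(-20)) = 7*(-20*T) = -140*T)
N(l) = 1/(l*(-11 + l)) (N(l) = 1/((-11 + l)*l) = 1/(l*(-11 + l)))
468*(Q(15) + N(1)) = 468*(-140*15 + 1/(1*(-11 + 1))) = 468*(-2100 + 1/(-10)) = 468*(-2100 + 1*(-1/10)) = 468*(-2100 - 1/10) = 468*(-21001/10) = -4914234/5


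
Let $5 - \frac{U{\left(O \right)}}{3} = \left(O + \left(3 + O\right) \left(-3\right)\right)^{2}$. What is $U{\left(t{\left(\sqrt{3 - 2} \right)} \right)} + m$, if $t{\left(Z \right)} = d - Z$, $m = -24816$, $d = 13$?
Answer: $-28068$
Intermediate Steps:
$t{\left(Z \right)} = 13 - Z$
$U{\left(O \right)} = 15 - 3 \left(-9 - 2 O\right)^{2}$ ($U{\left(O \right)} = 15 - 3 \left(O + \left(3 + O\right) \left(-3\right)\right)^{2} = 15 - 3 \left(O - \left(9 + 3 O\right)\right)^{2} = 15 - 3 \left(-9 - 2 O\right)^{2}$)
$U{\left(t{\left(\sqrt{3 - 2} \right)} \right)} + m = \left(15 - 3 \left(9 + 2 \left(13 - \sqrt{3 - 2}\right)\right)^{2}\right) - 24816 = \left(15 - 3 \left(9 + 2 \left(13 - \sqrt{1}\right)\right)^{2}\right) - 24816 = \left(15 - 3 \left(9 + 2 \left(13 - 1\right)\right)^{2}\right) - 24816 = \left(15 - 3 \left(9 + 2 \cdot 12\right)^{2}\right) - 24816 = \left(15 - 3 \left(9 + 24\right)^{2}\right) - 24816 = \left(15 - 3 \cdot 33^{2}\right) - 24816 = \left(15 - 3267\right) - 24816 = -3252 - 24816 = -28068$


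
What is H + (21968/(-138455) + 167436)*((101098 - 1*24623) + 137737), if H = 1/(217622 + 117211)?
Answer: 1662758293745403820007/46359303015 ≈ 3.5867e+10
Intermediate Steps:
H = 1/334833 ≈ 2.9866e-6
H + (21968/(-138455) + 167436)*((101098 - 1*24623) + 137737) = 1/334833 + (21968/(-138455) + 167436)*((101098 - 1*24623) + 137737) = 1/334833 + (21968*(-1/138455) + 167436)*((101098 - 24623) + 137737) = 1/334833 + (-21968/138455 + 167436)*(76475 + 137737) = 1/334833 + (23182329412/138455)*214212 = 1/334833 + 4965933148003344/138455 = 1662758293745403820007/46359303015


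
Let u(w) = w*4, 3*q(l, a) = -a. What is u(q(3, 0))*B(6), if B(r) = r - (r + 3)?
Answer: 0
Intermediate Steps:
q(l, a) = -a/3 (q(l, a) = (-a)/3 = -a/3)
u(w) = 4*w
B(r) = -3 (B(r) = r - (3 + r) = r + (-3 - r) = -3)
u(q(3, 0))*B(6) = (4*(-1/3*0))*(-3) = (4*0)*(-3) = 0*(-3) = 0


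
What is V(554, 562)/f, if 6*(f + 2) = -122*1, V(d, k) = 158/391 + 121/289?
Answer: -16407/445349 ≈ -0.036841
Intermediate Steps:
V(d, k) = 5469/6647 (V(d, k) = 158*(1/391) + 121*(1/289) = 158/391 + 121/289 = 5469/6647)
f = -67/3 (f = -2 + (-122*1)/6 = -2 + (⅙)*(-122) = -2 - 61/3 = -67/3 ≈ -22.333)
V(554, 562)/f = 5469/(6647*(-67/3)) = (5469/6647)*(-3/67) = -16407/445349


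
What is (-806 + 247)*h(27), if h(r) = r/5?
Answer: -15093/5 ≈ -3018.6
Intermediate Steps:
h(r) = r/5 (h(r) = r*(⅕) = r/5)
(-806 + 247)*h(27) = (-806 + 247)*((⅕)*27) = -559*27/5 = -15093/5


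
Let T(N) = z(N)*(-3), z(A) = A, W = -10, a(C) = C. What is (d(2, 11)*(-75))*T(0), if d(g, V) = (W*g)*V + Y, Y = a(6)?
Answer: 0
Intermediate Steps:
Y = 6
T(N) = -3*N (T(N) = N*(-3) = -3*N)
d(g, V) = 6 - 10*V*g (d(g, V) = (-10*g)*V + 6 = -10*V*g + 6 = 6 - 10*V*g)
(d(2, 11)*(-75))*T(0) = ((6 - 10*11*2)*(-75))*(-3*0) = ((6 - 220)*(-75))*0 = -214*(-75)*0 = 16050*0 = 0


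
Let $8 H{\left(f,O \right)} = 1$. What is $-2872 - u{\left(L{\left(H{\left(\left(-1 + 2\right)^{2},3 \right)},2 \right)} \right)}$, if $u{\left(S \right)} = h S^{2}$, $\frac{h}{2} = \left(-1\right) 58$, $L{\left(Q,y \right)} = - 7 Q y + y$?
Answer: $- \frac{11459}{4} \approx -2864.8$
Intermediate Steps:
$H{\left(f,O \right)} = \frac{1}{8}$ ($H{\left(f,O \right)} = \frac{1}{8} \cdot 1 = \frac{1}{8}$)
$L{\left(Q,y \right)} = y - 7 Q y$ ($L{\left(Q,y \right)} = - 7 Q y + y = y - 7 Q y$)
$h = -116$ ($h = 2 \left(\left(-1\right) 58\right) = 2 \left(-58\right) = -116$)
$u{\left(S \right)} = - 116 S^{2}$
$-2872 - u{\left(L{\left(H{\left(\left(-1 + 2\right)^{2},3 \right)},2 \right)} \right)} = -2872 - - 116 \left(2 \left(1 - \frac{7}{8}\right)\right)^{2} = -2872 - - 116 \left(2 \cdot \frac{1}{8}\right)^{2} = -2872 - - \frac{116}{16} = -2872 - \left(-116\right) \frac{1}{16} = -2872 - - \frac{29}{4} = -2872 + \frac{29}{4} = - \frac{11459}{4}$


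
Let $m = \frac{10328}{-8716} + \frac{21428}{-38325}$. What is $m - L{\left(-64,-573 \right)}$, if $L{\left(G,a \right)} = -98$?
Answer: $\frac{8038350388}{83510175} \approx 96.256$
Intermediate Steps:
$m = - \frac{145646762}{83510175}$ ($m = 10328 \left(- \frac{1}{8716}\right) + 21428 \left(- \frac{1}{38325}\right) = - \frac{2582}{2179} - \frac{21428}{38325} = - \frac{145646762}{83510175} \approx -1.7441$)
$m - L{\left(-64,-573 \right)} = - \frac{145646762}{83510175} - -98 = - \frac{145646762}{83510175} + 98 = \frac{8038350388}{83510175}$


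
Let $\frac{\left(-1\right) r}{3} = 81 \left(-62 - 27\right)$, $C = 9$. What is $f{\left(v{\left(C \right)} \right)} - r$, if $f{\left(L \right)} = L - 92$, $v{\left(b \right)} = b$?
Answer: $-21710$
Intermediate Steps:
$r = 21627$ ($r = - 3 \cdot 81 \left(-62 - 27\right) = - 3 \cdot 81 \left(-89\right) = \left(-3\right) \left(-7209\right) = 21627$)
$f{\left(L \right)} = -92 + L$
$f{\left(v{\left(C \right)} \right)} - r = \left(-92 + 9\right) - 21627 = -83 - 21627 = -21710$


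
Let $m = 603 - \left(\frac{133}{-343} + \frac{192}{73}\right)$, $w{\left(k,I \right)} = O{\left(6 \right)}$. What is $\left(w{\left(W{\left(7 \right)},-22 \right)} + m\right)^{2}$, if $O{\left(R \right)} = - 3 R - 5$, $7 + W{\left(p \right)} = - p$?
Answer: $\frac{4270996756321}{12794929} \approx 3.338 \cdot 10^{5}$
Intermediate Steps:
$W{\left(p \right)} = -7 - p$
$O{\left(R \right)} = -5 - 3 R$
$w{\left(k,I \right)} = -23$ ($w{\left(k,I \right)} = -5 - 18 = -23$)
$m = \frac{2148910}{3577}$ ($m = 603 - \left(133 \left(- \frac{1}{343}\right) + 192 \cdot \frac{1}{73}\right) = 603 - \left(- \frac{19}{49} + \frac{192}{73}\right) = 603 - \frac{8021}{3577} = \frac{2148910}{3577} \approx 600.76$)
$\left(w{\left(W{\left(7 \right)},-22 \right)} + m\right)^{2} = \left(-23 + \frac{2148910}{3577}\right)^{2} = \left(\frac{2066639}{3577}\right)^{2} = \frac{4270996756321}{12794929}$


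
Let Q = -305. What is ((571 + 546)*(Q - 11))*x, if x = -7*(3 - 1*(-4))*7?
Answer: 121069396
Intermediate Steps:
x = -343 (x = -7*(3 + 4)*7 = -7*7*7 = -49*7 = -343)
((571 + 546)*(Q - 11))*x = ((571 + 546)*(-305 - 11))*(-343) = (1117*(-316))*(-343) = -352972*(-343) = 121069396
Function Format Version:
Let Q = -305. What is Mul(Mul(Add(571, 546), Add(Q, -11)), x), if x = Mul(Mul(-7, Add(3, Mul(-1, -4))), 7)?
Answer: 121069396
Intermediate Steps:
x = -343 (x = Mul(Mul(-7, Add(3, 4)), 7) = Mul(Mul(-7, 7), 7) = Mul(-49, 7) = -343)
Mul(Mul(Add(571, 546), Add(Q, -11)), x) = Mul(Mul(Add(571, 546), Add(-305, -11)), -343) = Mul(Mul(1117, -316), -343) = Mul(-352972, -343) = 121069396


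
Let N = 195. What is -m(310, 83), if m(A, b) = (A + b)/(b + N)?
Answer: -393/278 ≈ -1.4137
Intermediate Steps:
m(A, b) = (A + b)/(195 + b) (m(A, b) = (A + b)/(b + 195) = (A + b)/(195 + b))
-m(310, 83) = -(310 + 83)/(195 + 83) = -393/278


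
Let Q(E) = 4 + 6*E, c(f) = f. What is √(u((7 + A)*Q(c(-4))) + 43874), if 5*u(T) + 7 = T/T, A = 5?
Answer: 2*√274205/5 ≈ 209.46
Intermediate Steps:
u(T) = -6/5 (u(T) = -7/5 + (T/T)/5 = -7/5 + (⅕)*1 = -7/5 + ⅕ = -6/5)
√(u((7 + A)*Q(c(-4))) + 43874) = √(-6/5 + 43874) = √(219364/5) = 2*√274205/5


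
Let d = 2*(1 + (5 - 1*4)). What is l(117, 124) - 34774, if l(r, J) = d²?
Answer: -34758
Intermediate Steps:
d = 4 (d = 2*(1 + (5 - 4)) = 2*(1 + 1) = 2*2 = 4)
l(r, J) = 16 (l(r, J) = 4² = 16)
l(117, 124) - 34774 = 16 - 34774 = -34758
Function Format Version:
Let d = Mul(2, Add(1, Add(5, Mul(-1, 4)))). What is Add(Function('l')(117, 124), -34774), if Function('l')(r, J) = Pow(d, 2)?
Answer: -34758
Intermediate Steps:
d = 4 (d = Mul(2, Add(1, Add(5, -4))) = Mul(2, Add(1, 1)) = Mul(2, 2) = 4)
Function('l')(r, J) = 16 (Function('l')(r, J) = Pow(4, 2) = 16)
Add(Function('l')(117, 124), -34774) = Add(16, -34774) = -34758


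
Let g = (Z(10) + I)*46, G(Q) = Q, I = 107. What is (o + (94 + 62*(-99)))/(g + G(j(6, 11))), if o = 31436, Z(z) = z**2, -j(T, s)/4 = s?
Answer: 12696/4739 ≈ 2.6790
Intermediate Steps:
j(T, s) = -4*s
g = 9522 (g = (10**2 + 107)*46 = (100 + 107)*46 = 207*46 = 9522)
(o + (94 + 62*(-99)))/(g + G(j(6, 11))) = (31436 + (94 + 62*(-99)))/(9522 - 4*11) = (31436 + (94 - 6138))/(9522 - 44) = (31436 - 6044)/9478 = 25392*(1/9478) = 12696/4739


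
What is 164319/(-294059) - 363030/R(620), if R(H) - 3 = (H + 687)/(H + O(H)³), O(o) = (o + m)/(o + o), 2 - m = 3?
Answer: -126218867365506731112093/1775819283359778643 ≈ -71076.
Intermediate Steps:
m = -1 (m = 2 - 1*3 = 2 - 3 = -1)
O(o) = (-1 + o)/(2*o) (O(o) = (o - 1)/(o + o) = (-1 + o)/((2*o)) = (-1 + o)*(1/(2*o)) = (-1 + o)/(2*o))
R(H) = 3 + (687 + H)/(H + (-1 + H)³/(8*H³)) (R(H) = 3 + (H + 687)/(H + ((-1 + H)/(2*H))³) = 3 + (687 + H)/(H + (-1 + H)³/(8*H³)))
164319/(-294059) - 363030/R(620) = 164319/(-294059) - 363030*((-1 + 620)³ + 8*620⁴)/(3*(-1 + 620)³ + 620³*(5496 + 32*620)) = 164319*(-1/294059) - 363030*(619³ + 8*147763360000)/(3*619³ + 238328000*(5496 + 19840)) = -164319/294059 - 363030*(237176659 + 1182106880000)/(3*237176659 + 238328000*25336) = -164319/294059 - 363030*1182344056659/(711529977 + 6038278208000) = -164319/294059 - 363030/((1/1182344056659)*6038989737977) = -164319/294059 - 363030/6038989737977/1182344056659 = -164319/294059 - 363030*1182344056659/6038989737977 = -164319/294059 - 429226362888916770/6038989737977 = -126218867365506731112093/1775819283359778643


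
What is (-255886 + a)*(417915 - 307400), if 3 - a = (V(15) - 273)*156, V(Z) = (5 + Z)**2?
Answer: -30468432925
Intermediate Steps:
a = -19809 (a = 3 - ((5 + 15)**2 - 273)*156 = 3 - (20**2 - 273)*156 = 3 - (400 - 273)*156 = 3 - 127*156 = 3 - 1*19812 = 3 - 19812 = -19809)
(-255886 + a)*(417915 - 307400) = (-255886 - 19809)*(417915 - 307400) = -275695*110515 = -30468432925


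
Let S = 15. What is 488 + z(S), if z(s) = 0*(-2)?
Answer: 488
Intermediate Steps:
z(s) = 0
488 + z(S) = 488 + 0 = 488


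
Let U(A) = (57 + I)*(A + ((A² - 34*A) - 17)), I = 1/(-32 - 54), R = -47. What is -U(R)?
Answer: -18344443/86 ≈ -2.1331e+5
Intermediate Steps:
I = -1/86 (I = 1/(-86) = -1/86 ≈ -0.011628)
U(A) = -83317/86 - 161733*A/86 + 4901*A²/86 (U(A) = (57 - 1/86)*(A + ((A² - 34*A) - 17)) = 4901*(A + (-17 + A² - 34*A))/86 = 4901*(-17 + A² - 33*A)/86 = -83317/86 - 161733*A/86 + 4901*A²/86)
-U(R) = -(-83317/86 - 161733/86*(-47) + (4901/86)*(-47)²) = -(-83317/86 + 7601451/86 + (4901/86)*2209) = -(-83317/86 + 7601451/86 + 10826309/86) = -1*18344443/86 = -18344443/86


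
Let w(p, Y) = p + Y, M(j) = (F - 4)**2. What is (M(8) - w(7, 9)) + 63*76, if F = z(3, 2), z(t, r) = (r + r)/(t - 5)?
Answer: 4808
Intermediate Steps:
z(t, r) = 2*r/(-5 + t) (z(t, r) = (2*r)/(-5 + t) = 2*r/(-5 + t))
F = -2 (F = 2*2/(-5 + 3) = 2*2/(-2) = 2*2*(-1/2) = -2)
M(j) = 36 (M(j) = (-2 - 4)**2 = (-6)**2 = 36)
w(p, Y) = Y + p
(M(8) - w(7, 9)) + 63*76 = (36 - (9 + 7)) + 63*76 = (36 - 1*16) + 4788 = (36 - 16) + 4788 = 20 + 4788 = 4808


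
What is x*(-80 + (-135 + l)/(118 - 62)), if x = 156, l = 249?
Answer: -85137/7 ≈ -12162.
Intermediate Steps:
x*(-80 + (-135 + l)/(118 - 62)) = 156*(-80 + (-135 + 249)/(118 - 62)) = 156*(-80 + 114/56) = 156*(-80 + 114*(1/56)) = 156*(-80 + 57/28) = 156*(-2183/28) = -85137/7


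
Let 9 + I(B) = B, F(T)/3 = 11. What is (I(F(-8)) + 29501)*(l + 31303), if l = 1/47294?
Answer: 43710111550575/47294 ≈ 9.2422e+8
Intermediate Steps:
F(T) = 33 (F(T) = 3*11 = 33)
l = 1/47294 ≈ 2.1144e-5
I(B) = -9 + B
(I(F(-8)) + 29501)*(l + 31303) = ((-9 + 33) + 29501)*(1/47294 + 31303) = (24 + 29501)*(1480444083/47294) = 29525*(1480444083/47294) = 43710111550575/47294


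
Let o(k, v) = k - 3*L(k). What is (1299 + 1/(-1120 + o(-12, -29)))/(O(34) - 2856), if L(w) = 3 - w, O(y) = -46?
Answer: -764461/1707827 ≈ -0.44762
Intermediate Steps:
o(k, v) = -9 + 4*k (o(k, v) = k - 3*(3 - k) = k + (-9 + 3*k) = -9 + 4*k)
(1299 + 1/(-1120 + o(-12, -29)))/(O(34) - 2856) = (1299 + 1/(-1120 + (-9 + 4*(-12))))/(-46 - 2856) = (1299 + 1/(-1120 + (-9 - 48)))/(-2902) = (1299 + 1/(-1120 - 57))*(-1/2902) = (1299 + 1/(-1177))*(-1/2902) = (1299 - 1/1177)*(-1/2902) = (1528922/1177)*(-1/2902) = -764461/1707827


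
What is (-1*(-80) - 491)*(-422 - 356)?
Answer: 319758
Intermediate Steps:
(-1*(-80) - 491)*(-422 - 356) = (80 - 491)*(-778) = -411*(-778) = 319758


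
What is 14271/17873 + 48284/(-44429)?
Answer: -228933673/794079517 ≈ -0.28830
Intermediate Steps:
14271/17873 + 48284/(-44429) = 14271*(1/17873) + 48284*(-1/44429) = 14271/17873 - 48284/44429 = -228933673/794079517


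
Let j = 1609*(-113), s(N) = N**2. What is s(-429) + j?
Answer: 2224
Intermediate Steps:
j = -181817
s(-429) + j = (-429)**2 - 181817 = 184041 - 181817 = 2224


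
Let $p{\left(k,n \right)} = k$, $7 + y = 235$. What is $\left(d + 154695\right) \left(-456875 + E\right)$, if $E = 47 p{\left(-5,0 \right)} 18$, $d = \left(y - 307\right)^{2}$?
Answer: $-74208394280$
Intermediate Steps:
$y = 228$ ($y = -7 + 235 = 228$)
$d = 6241$ ($d = \left(228 - 307\right)^{2} = \left(-79\right)^{2} = 6241$)
$E = -4230$ ($E = 47 \left(-5\right) 18 = \left(-235\right) 18 = -4230$)
$\left(d + 154695\right) \left(-456875 + E\right) = \left(6241 + 154695\right) \left(-456875 - 4230\right) = 160936 \left(-461105\right) = -74208394280$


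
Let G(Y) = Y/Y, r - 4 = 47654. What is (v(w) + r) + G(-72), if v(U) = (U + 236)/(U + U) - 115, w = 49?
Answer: 4659597/98 ≈ 47547.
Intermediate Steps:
r = 47658 (r = 4 + 47654 = 47658)
G(Y) = 1
v(U) = -115 + (236 + U)/(2*U) (v(U) = (236 + U)/((2*U)) - 115 = (236 + U)*(1/(2*U)) - 115 = (236 + U)/(2*U) - 115 = -115 + (236 + U)/(2*U))
(v(w) + r) + G(-72) = ((-229/2 + 118/49) + 47658) + 1 = (-10985/98 + 47658) + 1 = 4659499/98 + 1 = 4659597/98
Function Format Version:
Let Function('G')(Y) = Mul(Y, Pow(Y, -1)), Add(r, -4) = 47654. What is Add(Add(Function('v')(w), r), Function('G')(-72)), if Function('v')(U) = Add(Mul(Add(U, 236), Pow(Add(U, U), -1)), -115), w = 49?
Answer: Rational(4659597, 98) ≈ 47547.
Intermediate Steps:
r = 47658 (r = Add(4, 47654) = 47658)
Function('G')(Y) = 1
Function('v')(U) = Add(-115, Mul(Rational(1, 2), Pow(U, -1), Add(236, U))) (Function('v')(U) = Add(Mul(Add(236, U), Pow(Mul(2, U), -1)), -115) = Add(Mul(Add(236, U), Mul(Rational(1, 2), Pow(U, -1))), -115) = Add(Mul(Rational(1, 2), Pow(U, -1), Add(236, U)), -115) = Add(-115, Mul(Rational(1, 2), Pow(U, -1), Add(236, U))))
Add(Add(Function('v')(w), r), Function('G')(-72)) = Add(Add(Add(Rational(-229, 2), Mul(118, Pow(49, -1))), 47658), 1) = Add(Add(Add(Rational(-229, 2), Mul(118, Rational(1, 49))), 47658), 1) = Add(Add(Add(Rational(-229, 2), Rational(118, 49)), 47658), 1) = Add(Add(Rational(-10985, 98), 47658), 1) = Add(Rational(4659499, 98), 1) = Rational(4659597, 98)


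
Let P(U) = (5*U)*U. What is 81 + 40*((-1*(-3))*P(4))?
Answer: 9681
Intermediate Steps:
P(U) = 5*U²
81 + 40*((-1*(-3))*P(4)) = 81 + 40*((-1*(-3))*(5*4²)) = 81 + 40*(3*(5*16)) = 81 + 40*(3*80) = 81 + 40*240 = 81 + 9600 = 9681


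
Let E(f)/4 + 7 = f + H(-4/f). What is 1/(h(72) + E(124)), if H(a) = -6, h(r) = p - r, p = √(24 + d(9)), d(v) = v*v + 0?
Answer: 124/46093 - √105/138279 ≈ 0.0026161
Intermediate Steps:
d(v) = v² (d(v) = v² + 0 = v²)
p = √105 (p = √(24 + 9²) = √(24 + 81) = √105 ≈ 10.247)
h(r) = √105 - r
E(f) = -52 + 4*f (E(f) = -28 + 4*(f - 6) = -28 + 4*(-6 + f) = -28 + (-24 + 4*f) = -52 + 4*f)
1/(h(72) + E(124)) = 1/((√105 - 1*72) + (-52 + 4*124)) = 1/((√105 - 72) + (-52 + 496)) = 1/((-72 + √105) + 444) = 1/(372 + √105)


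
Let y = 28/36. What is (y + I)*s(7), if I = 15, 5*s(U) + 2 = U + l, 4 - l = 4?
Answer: 142/9 ≈ 15.778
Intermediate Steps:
l = 0 (l = 4 - 1*4 = 4 - 4 = 0)
s(U) = -2/5 + U/5 (s(U) = -2/5 + (U + 0)/5 = -2/5 + U/5)
y = 7/9 (y = 28*(1/36) = 7/9 ≈ 0.77778)
(y + I)*s(7) = (7/9 + 15)*(-2/5 + (1/5)*7) = 142*(-2/5 + 7/5)/9 = (142/9)*1 = 142/9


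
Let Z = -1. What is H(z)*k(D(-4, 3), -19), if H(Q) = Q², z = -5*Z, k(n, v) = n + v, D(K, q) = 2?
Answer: -425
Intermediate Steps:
z = 5 (z = -5*(-1) = 5)
H(z)*k(D(-4, 3), -19) = 5²*(2 - 19) = 25*(-17) = -425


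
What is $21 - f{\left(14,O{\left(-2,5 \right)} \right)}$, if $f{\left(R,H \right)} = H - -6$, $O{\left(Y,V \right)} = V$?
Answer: $10$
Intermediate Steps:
$f{\left(R,H \right)} = 6 + H$ ($f{\left(R,H \right)} = H + 6 = 6 + H$)
$21 - f{\left(14,O{\left(-2,5 \right)} \right)} = 21 - \left(6 + 5\right) = 21 - 11 = 10$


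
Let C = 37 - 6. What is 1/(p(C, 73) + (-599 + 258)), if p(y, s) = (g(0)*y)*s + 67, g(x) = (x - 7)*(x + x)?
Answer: -1/274 ≈ -0.0036496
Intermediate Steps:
C = 31
g(x) = 2*x*(-7 + x) (g(x) = (-7 + x)*(2*x) = 2*x*(-7 + x))
p(y, s) = 67 (p(y, s) = ((2*0*(-7 + 0))*y)*s + 67 = ((2*0*(-7))*y)*s + 67 = (0*y)*s + 67 = 0*s + 67 = 0 + 67 = 67)
1/(p(C, 73) + (-599 + 258)) = 1/(67 + (-599 + 258)) = 1/(67 - 341) = 1/(-274) = -1/274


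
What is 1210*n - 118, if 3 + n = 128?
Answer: 151132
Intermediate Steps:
n = 125 (n = -3 + 128 = 125)
1210*n - 118 = 1210*125 - 118 = 151250 - 118 = 151132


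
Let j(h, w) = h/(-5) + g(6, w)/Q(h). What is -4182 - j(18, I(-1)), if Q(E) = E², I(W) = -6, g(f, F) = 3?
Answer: -2256341/540 ≈ -4178.4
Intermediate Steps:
j(h, w) = 3/h² - h/5 (j(h, w) = h/(-5) + 3/(h²) = h*(-⅕) + 3/h² = -h/5 + 3/h² = 3/h² - h/5)
-4182 - j(18, I(-1)) = -4182 - (3/18² - ⅕*18) = -4182 - (3*(1/324) - 18/5) = -4182 - (1/108 - 18/5) = -4182 - 1*(-1939/540) = -4182 + 1939/540 = -2256341/540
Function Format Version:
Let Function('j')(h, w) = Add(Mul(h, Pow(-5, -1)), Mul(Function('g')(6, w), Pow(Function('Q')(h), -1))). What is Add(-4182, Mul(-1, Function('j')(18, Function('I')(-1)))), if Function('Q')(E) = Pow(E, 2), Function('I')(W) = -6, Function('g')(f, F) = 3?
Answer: Rational(-2256341, 540) ≈ -4178.4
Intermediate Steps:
Function('j')(h, w) = Add(Mul(3, Pow(h, -2)), Mul(Rational(-1, 5), h)) (Function('j')(h, w) = Add(Mul(h, Pow(-5, -1)), Mul(3, Pow(Pow(h, 2), -1))) = Add(Mul(h, Rational(-1, 5)), Mul(3, Pow(h, -2))) = Add(Mul(Rational(-1, 5), h), Mul(3, Pow(h, -2))) = Add(Mul(3, Pow(h, -2)), Mul(Rational(-1, 5), h)))
Add(-4182, Mul(-1, Function('j')(18, Function('I')(-1)))) = Add(-4182, Mul(-1, Add(Mul(3, Pow(18, -2)), Mul(Rational(-1, 5), 18)))) = Add(-4182, Mul(-1, Add(Mul(3, Rational(1, 324)), Rational(-18, 5)))) = Add(-4182, Mul(-1, Add(Rational(1, 108), Rational(-18, 5)))) = Add(-4182, Mul(-1, Rational(-1939, 540))) = Add(-4182, Rational(1939, 540)) = Rational(-2256341, 540)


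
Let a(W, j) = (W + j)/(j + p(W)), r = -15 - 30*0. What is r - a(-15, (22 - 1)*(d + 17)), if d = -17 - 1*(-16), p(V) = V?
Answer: -16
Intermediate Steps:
d = -1 (d = -17 + 16 = -1)
r = -15 (r = -15 + 0 = -15)
a(W, j) = 1 (a(W, j) = (W + j)/(j + W) = (W + j)/(W + j) = 1)
r - a(-15, (22 - 1)*(d + 17)) = -15 - 1*1 = -15 - 1 = -16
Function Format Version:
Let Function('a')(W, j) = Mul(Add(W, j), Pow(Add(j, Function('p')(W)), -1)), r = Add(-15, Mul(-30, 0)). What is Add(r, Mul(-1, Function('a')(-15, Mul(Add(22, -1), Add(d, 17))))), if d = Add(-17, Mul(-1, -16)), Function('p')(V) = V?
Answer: -16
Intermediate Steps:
d = -1 (d = Add(-17, 16) = -1)
r = -15 (r = Add(-15, 0) = -15)
Function('a')(W, j) = 1 (Function('a')(W, j) = Mul(Add(W, j), Pow(Add(j, W), -1)) = Mul(Add(W, j), Pow(Add(W, j), -1)) = 1)
Add(r, Mul(-1, Function('a')(-15, Mul(Add(22, -1), Add(d, 17))))) = Add(-15, Mul(-1, 1)) = Add(-15, -1) = -16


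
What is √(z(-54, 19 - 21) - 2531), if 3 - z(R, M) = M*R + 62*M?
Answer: 4*I*√157 ≈ 50.12*I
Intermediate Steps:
z(R, M) = 3 - 62*M - M*R (z(R, M) = 3 - (M*R + 62*M) = 3 - (62*M + M*R) = 3 + (-62*M - M*R) = 3 - 62*M - M*R)
√(z(-54, 19 - 21) - 2531) = √((3 - 62*(19 - 21) - 1*(19 - 21)*(-54)) - 2531) = √((3 - 62*(-2) - 1*(-2)*(-54)) - 2531) = √((3 + 124 - 108) - 2531) = √(19 - 2531) = √(-2512) = 4*I*√157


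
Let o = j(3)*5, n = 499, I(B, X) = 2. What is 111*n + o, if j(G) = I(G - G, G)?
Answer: 55399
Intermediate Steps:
j(G) = 2
o = 10 (o = 2*5 = 10)
111*n + o = 111*499 + 10 = 55389 + 10 = 55399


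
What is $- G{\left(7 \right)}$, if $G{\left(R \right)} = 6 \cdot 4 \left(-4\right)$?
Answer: $96$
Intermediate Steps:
$G{\left(R \right)} = -96$ ($G{\left(R \right)} = 24 \left(-4\right) = -96$)
$- G{\left(7 \right)} = \left(-1\right) \left(-96\right) = 96$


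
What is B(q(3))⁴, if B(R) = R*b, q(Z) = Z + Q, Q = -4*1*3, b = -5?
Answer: 4100625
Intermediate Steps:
Q = -12 (Q = -4*3 = -12)
q(Z) = -12 + Z (q(Z) = Z - 12 = -12 + Z)
B(R) = -5*R (B(R) = R*(-5) = -5*R)
B(q(3))⁴ = (-5*(-12 + 3))⁴ = (-5*(-9))⁴ = 45⁴ = 4100625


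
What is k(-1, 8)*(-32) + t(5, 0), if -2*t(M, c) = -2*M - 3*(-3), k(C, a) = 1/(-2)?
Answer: 33/2 ≈ 16.500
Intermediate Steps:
k(C, a) = -1/2
t(M, c) = -9/2 + M (t(M, c) = -(-2*M - 3*(-3))/2 = -(-2*M + 9)/2 = -(9 - 2*M)/2 = -9/2 + M)
k(-1, 8)*(-32) + t(5, 0) = -1/2*(-32) + (-9/2 + 5) = 16 + 1/2 = 33/2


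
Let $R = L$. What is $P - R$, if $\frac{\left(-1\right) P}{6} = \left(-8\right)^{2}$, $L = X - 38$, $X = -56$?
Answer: $-290$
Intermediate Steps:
$L = -94$ ($L = -56 - 38 = -94$)
$R = -94$
$P = -384$ ($P = - 6 \left(-8\right)^{2} = \left(-6\right) 64 = -384$)
$P - R = -384 - -94 = -384 + 94 = -290$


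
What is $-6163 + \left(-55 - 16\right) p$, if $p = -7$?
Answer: $-5666$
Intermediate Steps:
$-6163 + \left(-55 - 16\right) p = -6163 + \left(-55 - 16\right) \left(-7\right) = -6163 - -497 = -6163 + 497 = -5666$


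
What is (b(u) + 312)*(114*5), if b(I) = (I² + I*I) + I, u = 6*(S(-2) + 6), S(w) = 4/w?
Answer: 848160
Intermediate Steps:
u = 24 (u = 6*(4/(-2) + 6) = 6*(4*(-½) + 6) = 6*(-2 + 6) = 6*4 = 24)
b(I) = I + 2*I² (b(I) = (I² + I²) + I = 2*I² + I = I + 2*I²)
(b(u) + 312)*(114*5) = (24*(1 + 2*24) + 312)*(114*5) = (24*(1 + 48) + 312)*570 = (24*49 + 312)*570 = (1176 + 312)*570 = 1488*570 = 848160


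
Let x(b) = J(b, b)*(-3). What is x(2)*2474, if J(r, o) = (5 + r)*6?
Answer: -311724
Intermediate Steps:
J(r, o) = 30 + 6*r
x(b) = -90 - 18*b (x(b) = (30 + 6*b)*(-3) = -90 - 18*b)
x(2)*2474 = (-90 - 18*2)*2474 = (-90 - 36)*2474 = -126*2474 = -311724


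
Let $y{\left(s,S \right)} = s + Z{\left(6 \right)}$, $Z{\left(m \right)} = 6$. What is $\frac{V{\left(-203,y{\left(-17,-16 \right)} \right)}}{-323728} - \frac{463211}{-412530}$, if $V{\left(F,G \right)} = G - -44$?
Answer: $\frac{74970378559}{66773755920} \approx 1.1228$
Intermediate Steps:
$y{\left(s,S \right)} = 6 + s$ ($y{\left(s,S \right)} = s + 6 = 6 + s$)
$V{\left(F,G \right)} = 44 + G$ ($V{\left(F,G \right)} = G + 44 = 44 + G$)
$\frac{V{\left(-203,y{\left(-17,-16 \right)} \right)}}{-323728} - \frac{463211}{-412530} = \frac{44 + \left(6 - 17\right)}{-323728} - \frac{463211}{-412530} = \left(44 - 11\right) \left(- \frac{1}{323728}\right) - - \frac{463211}{412530} = 33 \left(- \frac{1}{323728}\right) + \frac{463211}{412530} = - \frac{33}{323728} + \frac{463211}{412530} = \frac{74970378559}{66773755920}$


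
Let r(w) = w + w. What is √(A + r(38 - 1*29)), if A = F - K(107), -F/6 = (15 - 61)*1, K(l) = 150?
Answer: 12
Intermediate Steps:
F = 276 (F = -6*(15 - 61) = -(-276) = -6*(-46) = 276)
r(w) = 2*w
A = 126 (A = 276 - 1*150 = 276 - 150 = 126)
√(A + r(38 - 1*29)) = √(126 + 2*(38 - 1*29)) = √(126 + 2*(38 - 29)) = √(126 + 2*9) = √(126 + 18) = √144 = 12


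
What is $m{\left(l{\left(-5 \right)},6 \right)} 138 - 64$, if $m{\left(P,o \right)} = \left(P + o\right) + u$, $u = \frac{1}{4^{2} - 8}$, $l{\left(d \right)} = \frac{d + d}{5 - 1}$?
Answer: $\frac{1745}{4} \approx 436.25$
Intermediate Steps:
$l{\left(d \right)} = \frac{d}{2}$ ($l{\left(d \right)} = \frac{2 d}{4} = 2 d \frac{1}{4} = \frac{d}{2}$)
$u = \frac{1}{8}$ ($u = \frac{1}{16 - 8} = \frac{1}{8} \approx 0.125$)
$m{\left(P,o \right)} = \frac{1}{8} + P + o$ ($m{\left(P,o \right)} = \left(P + o\right) + \frac{1}{8} = \frac{1}{8} + P + o$)
$m{\left(l{\left(-5 \right)},6 \right)} 138 - 64 = \left(\frac{1}{8} + \frac{1}{2} \left(-5\right) + 6\right) 138 - 64 = \left(\frac{1}{8} - \frac{5}{2} + 6\right) 138 - 64 = \frac{29}{8} \cdot 138 - 64 = \frac{2001}{4} - 64 = \frac{1745}{4}$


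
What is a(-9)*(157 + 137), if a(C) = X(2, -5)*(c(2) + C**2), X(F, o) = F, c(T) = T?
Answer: 48804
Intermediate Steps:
a(C) = 4 + 2*C**2 (a(C) = 2*(2 + C**2) = 4 + 2*C**2)
a(-9)*(157 + 137) = (4 + 2*(-9)**2)*(157 + 137) = (4 + 2*81)*294 = (4 + 162)*294 = 166*294 = 48804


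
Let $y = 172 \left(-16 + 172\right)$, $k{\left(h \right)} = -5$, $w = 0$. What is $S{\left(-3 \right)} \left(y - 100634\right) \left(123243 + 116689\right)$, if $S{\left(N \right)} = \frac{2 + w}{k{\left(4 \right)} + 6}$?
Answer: $-35414922928$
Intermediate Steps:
$S{\left(N \right)} = 2$ ($S{\left(N \right)} = \frac{2 + 0}{-5 + 6} = \frac{2}{1} = 2 \cdot 1 = 2$)
$y = 26832$ ($y = 172 \cdot 156 = 26832$)
$S{\left(-3 \right)} \left(y - 100634\right) \left(123243 + 116689\right) = 2 \left(26832 - 100634\right) \left(123243 + 116689\right) = 2 \left(26832 - 100634\right) 239932 = 2 \left(\left(-73802\right) 239932\right) = 2 \left(-17707461464\right) = -35414922928$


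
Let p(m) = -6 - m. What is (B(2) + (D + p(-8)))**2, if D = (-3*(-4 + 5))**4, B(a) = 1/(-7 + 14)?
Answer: 338724/49 ≈ 6912.7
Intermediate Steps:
B(a) = 1/7
D = 81 (D = (-3*1)**4 = (-3)**4 = 81)
(B(2) + (D + p(-8)))**2 = (1/7 + (81 + (-6 - 1*(-8))))**2 = (1/7 + (81 + (-6 + 8)))**2 = (1/7 + (81 + 2))**2 = (1/7 + 83)**2 = (582/7)**2 = 338724/49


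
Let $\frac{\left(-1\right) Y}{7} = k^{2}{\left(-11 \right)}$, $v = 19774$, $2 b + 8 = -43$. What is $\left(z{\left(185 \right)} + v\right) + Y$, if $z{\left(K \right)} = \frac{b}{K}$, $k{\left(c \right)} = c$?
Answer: $\frac{7002939}{370} \approx 18927.0$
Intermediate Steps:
$b = - \frac{51}{2}$ ($b = -4 + \frac{1}{2} \left(-43\right) = -4 - \frac{43}{2} = - \frac{51}{2} \approx -25.5$)
$z{\left(K \right)} = - \frac{51}{2 K}$
$Y = -847$ ($Y = - 7 \left(-11\right)^{2} = \left(-7\right) 121 = -847$)
$\left(z{\left(185 \right)} + v\right) + Y = \left(- \frac{51}{2 \cdot 185} + 19774\right) - 847 = \left(\left(- \frac{51}{2}\right) \frac{1}{185} + 19774\right) - 847 = \left(- \frac{51}{370} + 19774\right) - 847 = \frac{7316329}{370} - 847 = \frac{7002939}{370}$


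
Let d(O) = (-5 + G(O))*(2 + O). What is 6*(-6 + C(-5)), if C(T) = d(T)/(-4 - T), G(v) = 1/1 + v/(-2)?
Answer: -9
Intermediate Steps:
G(v) = 1 - v/2 (G(v) = 1*1 + v*(-½) = 1 - v/2)
d(O) = (-4 - O/2)*(2 + O) (d(O) = (-5 + (1 - O/2))*(2 + O) = (-4 - O/2)*(2 + O))
C(T) = (-8 - 5*T - T²/2)/(-4 - T)
6*(-6 + C(-5)) = 6*(-6 + (16 + (-5)² + 10*(-5))/(2*(4 - 5))) = 6*(-6 + (½)*(16 + 25 - 50)/(-1)) = 6*(-6 + (½)*(-1)*(-9)) = 6*(-6 + 9/2) = 6*(-3/2) = -9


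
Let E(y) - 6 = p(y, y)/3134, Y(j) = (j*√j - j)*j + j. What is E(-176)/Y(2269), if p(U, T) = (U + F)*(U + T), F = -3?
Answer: 92774808/41516019101025055 + 40906*√2269/18297055575595 ≈ 1.0873e-7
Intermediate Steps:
p(U, T) = (-3 + U)*(T + U) (p(U, T) = (U - 3)*(U + T) = (-3 + U)*(T + U))
Y(j) = j + j*(j^(3/2) - j) (Y(j) = (j^(3/2) - j)*j + j = j*(j^(3/2) - j) + j = j + j*(j^(3/2) - j))
E(y) = 6 - 3*y/1567 + y²/1567 (E(y) = 6 + (y² - 3*y - 3*y + y*y)/3134 = 6 + (y² - 3*y - 3*y + y²)*(1/3134) = 6 + (-6*y + 2*y²)*(1/3134) = 6 + (-3*y/1567 + y²/1567) = 6 - 3*y/1567 + y²/1567)
E(-176)/Y(2269) = (6 - 3/1567*(-176) + (1/1567)*(-176)²)/(2269 + 2269^(5/2) - 1*2269²) = (6 + 528/1567 + (1/1567)*30976)/(2269 + 5148361*√2269 - 1*5148361) = (6 + 528/1567 + 30976/1567)/(2269 + 5148361*√2269 - 5148361) = 40906/(1567*(-5146092 + 5148361*√2269))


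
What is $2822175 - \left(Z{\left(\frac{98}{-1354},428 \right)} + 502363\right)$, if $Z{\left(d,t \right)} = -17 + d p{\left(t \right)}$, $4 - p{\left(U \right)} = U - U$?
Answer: $\frac{1570524429}{677} \approx 2.3198 \cdot 10^{6}$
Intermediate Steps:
$p{\left(U \right)} = 4$ ($p{\left(U \right)} = 4 - \left(U - U\right) = 4 - 0 = 4 + 0 = 4$)
$Z{\left(d,t \right)} = -17 + 4 d$ ($Z{\left(d,t \right)} = -17 + d 4 = -17 + 4 d$)
$2822175 - \left(Z{\left(\frac{98}{-1354},428 \right)} + 502363\right) = 2822175 - \left(\left(-17 + 4 \frac{98}{-1354}\right) + 502363\right) = 2822175 - \left(\left(-17 + 4 \cdot 98 \left(- \frac{1}{1354}\right)\right) + 502363\right) = 2822175 - \left(\left(-17 + 4 \left(- \frac{49}{677}\right)\right) + 502363\right) = 2822175 - \left(\left(-17 - \frac{196}{677}\right) + 502363\right) = 2822175 - \left(- \frac{11705}{677} + 502363\right) = 2822175 - \frac{340088046}{677} = \frac{1570524429}{677}$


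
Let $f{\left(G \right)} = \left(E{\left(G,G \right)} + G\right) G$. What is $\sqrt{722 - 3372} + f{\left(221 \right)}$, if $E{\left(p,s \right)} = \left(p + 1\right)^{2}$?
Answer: $10940605 + 5 i \sqrt{106} \approx 1.0941 \cdot 10^{7} + 51.478 i$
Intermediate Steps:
$E{\left(p,s \right)} = \left(1 + p\right)^{2}$
$f{\left(G \right)} = G \left(G + \left(1 + G\right)^{2}\right)$ ($f{\left(G \right)} = \left(\left(1 + G\right)^{2} + G\right) G = \left(G + \left(1 + G\right)^{2}\right) G = G \left(G + \left(1 + G\right)^{2}\right)$)
$\sqrt{722 - 3372} + f{\left(221 \right)} = \sqrt{722 - 3372} + 221 \left(221 + \left(1 + 221\right)^{2}\right) = \sqrt{-2650} + 221 \left(221 + 222^{2}\right) = 5 i \sqrt{106} + 221 \left(221 + 49284\right) = 5 i \sqrt{106} + 221 \cdot 49505 = 5 i \sqrt{106} + 10940605 = 10940605 + 5 i \sqrt{106}$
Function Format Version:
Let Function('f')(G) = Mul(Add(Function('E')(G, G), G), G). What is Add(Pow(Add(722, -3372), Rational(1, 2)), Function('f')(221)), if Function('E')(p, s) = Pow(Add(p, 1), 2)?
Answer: Add(10940605, Mul(5, I, Pow(106, Rational(1, 2)))) ≈ Add(1.0941e+7, Mul(51.478, I))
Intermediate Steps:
Function('E')(p, s) = Pow(Add(1, p), 2)
Function('f')(G) = Mul(G, Add(G, Pow(Add(1, G), 2))) (Function('f')(G) = Mul(Add(Pow(Add(1, G), 2), G), G) = Mul(Add(G, Pow(Add(1, G), 2)), G) = Mul(G, Add(G, Pow(Add(1, G), 2))))
Add(Pow(Add(722, -3372), Rational(1, 2)), Function('f')(221)) = Add(Pow(Add(722, -3372), Rational(1, 2)), Mul(221, Add(221, Pow(Add(1, 221), 2)))) = Add(Pow(-2650, Rational(1, 2)), Mul(221, Add(221, Pow(222, 2)))) = Add(Mul(5, I, Pow(106, Rational(1, 2))), Mul(221, Add(221, 49284))) = Add(Mul(5, I, Pow(106, Rational(1, 2))), Mul(221, 49505)) = Add(Mul(5, I, Pow(106, Rational(1, 2))), 10940605) = Add(10940605, Mul(5, I, Pow(106, Rational(1, 2))))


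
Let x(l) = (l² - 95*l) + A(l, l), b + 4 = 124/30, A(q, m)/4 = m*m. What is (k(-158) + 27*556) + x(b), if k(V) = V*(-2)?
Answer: 689194/45 ≈ 15315.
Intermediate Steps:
A(q, m) = 4*m² (A(q, m) = 4*(m*m) = 4*m²)
k(V) = -2*V
b = 2/15 (b = -4 + 124/30 = -4 + 124*(1/30) = -4 + 62/15 = 2/15 ≈ 0.13333)
x(l) = -95*l + 5*l² (x(l) = (l² - 95*l) + 4*l² = -95*l + 5*l²)
(k(-158) + 27*556) + x(b) = (-2*(-158) + 27*556) + 5*(2/15)*(-19 + 2/15) = (316 + 15012) + 5*(2/15)*(-283/15) = 15328 - 566/45 = 689194/45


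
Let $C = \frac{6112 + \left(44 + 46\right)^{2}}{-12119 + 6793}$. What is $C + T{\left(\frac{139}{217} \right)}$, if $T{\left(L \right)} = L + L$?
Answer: $- \frac{801688}{577871} \approx -1.3873$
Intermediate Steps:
$C = - \frac{7106}{2663}$ ($C = \frac{6112 + 90^{2}}{-5326} = \left(6112 + 8100\right) \left(- \frac{1}{5326}\right) = 14212 \left(- \frac{1}{5326}\right) = - \frac{7106}{2663} \approx -2.6684$)
$T{\left(L \right)} = 2 L$
$C + T{\left(\frac{139}{217} \right)} = - \frac{7106}{2663} + 2 \cdot \frac{139}{217} = - \frac{7106}{2663} + \frac{278}{217} = - \frac{801688}{577871}$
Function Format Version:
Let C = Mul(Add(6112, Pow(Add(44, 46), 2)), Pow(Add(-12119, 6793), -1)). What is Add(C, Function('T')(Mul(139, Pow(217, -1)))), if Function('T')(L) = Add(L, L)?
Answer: Rational(-801688, 577871) ≈ -1.3873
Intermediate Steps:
C = Rational(-7106, 2663) (C = Mul(Add(6112, Pow(90, 2)), Pow(-5326, -1)) = Mul(Add(6112, 8100), Rational(-1, 5326)) = Mul(14212, Rational(-1, 5326)) = Rational(-7106, 2663) ≈ -2.6684)
Function('T')(L) = Mul(2, L)
Add(C, Function('T')(Mul(139, Pow(217, -1)))) = Add(Rational(-7106, 2663), Mul(2, Mul(139, Pow(217, -1)))) = Add(Rational(-7106, 2663), Mul(2, Mul(139, Rational(1, 217)))) = Add(Rational(-7106, 2663), Mul(2, Rational(139, 217))) = Add(Rational(-7106, 2663), Rational(278, 217)) = Rational(-801688, 577871)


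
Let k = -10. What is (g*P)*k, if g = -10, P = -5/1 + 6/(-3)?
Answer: -700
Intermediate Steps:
P = -7 (P = -5*1 + 6*(-⅓) = -5 - 2 = -7)
(g*P)*k = -10*(-7)*(-10) = 70*(-10) = -700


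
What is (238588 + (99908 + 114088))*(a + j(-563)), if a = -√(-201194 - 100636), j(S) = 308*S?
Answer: -78479875936 - 452584*I*√301830 ≈ -7.848e+10 - 2.4865e+8*I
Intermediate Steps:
a = -I*√301830 (a = -√(-301830) = -I*√301830 ≈ -549.39*I)
(238588 + (99908 + 114088))*(a + j(-563)) = (238588 + (99908 + 114088))*(-I*√301830 + 308*(-563)) = (238588 + 213996)*(-I*√301830 - 173404) = 452584*(-173404 - I*√301830) = -78479875936 - 452584*I*√301830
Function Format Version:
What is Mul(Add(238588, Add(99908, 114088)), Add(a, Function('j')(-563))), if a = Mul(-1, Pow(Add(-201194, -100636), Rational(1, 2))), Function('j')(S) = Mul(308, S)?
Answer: Add(-78479875936, Mul(-452584, I, Pow(301830, Rational(1, 2)))) ≈ Add(-7.8480e+10, Mul(-2.4865e+8, I))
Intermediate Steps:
a = Mul(-1, I, Pow(301830, Rational(1, 2))) (a = Mul(-1, Pow(-301830, Rational(1, 2))) = Mul(-1, Mul(I, Pow(301830, Rational(1, 2)))) = Mul(-1, I, Pow(301830, Rational(1, 2))) ≈ Mul(-549.39, I))
Mul(Add(238588, Add(99908, 114088)), Add(a, Function('j')(-563))) = Mul(Add(238588, Add(99908, 114088)), Add(Mul(-1, I, Pow(301830, Rational(1, 2))), Mul(308, -563))) = Mul(Add(238588, 213996), Add(Mul(-1, I, Pow(301830, Rational(1, 2))), -173404)) = Mul(452584, Add(-173404, Mul(-1, I, Pow(301830, Rational(1, 2))))) = Add(-78479875936, Mul(-452584, I, Pow(301830, Rational(1, 2))))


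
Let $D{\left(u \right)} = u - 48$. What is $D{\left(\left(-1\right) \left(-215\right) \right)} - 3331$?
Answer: $-3164$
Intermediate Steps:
$D{\left(u \right)} = -48 + u$ ($D{\left(u \right)} = u - 48 = -48 + u$)
$D{\left(\left(-1\right) \left(-215\right) \right)} - 3331 = \left(-48 - -215\right) - 3331 = \left(-48 + 215\right) - 3331 = 167 - 3331 = -3164$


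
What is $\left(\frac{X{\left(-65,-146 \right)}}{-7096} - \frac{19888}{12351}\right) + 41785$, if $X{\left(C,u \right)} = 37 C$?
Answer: $\frac{3662038631267}{87642696} \approx 41784.0$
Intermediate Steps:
$\left(\frac{X{\left(-65,-146 \right)}}{-7096} - \frac{19888}{12351}\right) + 41785 = \left(\frac{37 \left(-65\right)}{-7096} - \frac{19888}{12351}\right) + 41785 = \left(\left(-2405\right) \left(- \frac{1}{7096}\right) - \frac{19888}{12351}\right) + 41785 = \left(\frac{2405}{7096} - \frac{19888}{12351}\right) + 41785 = - \frac{111421093}{87642696} + 41785 = \frac{3662038631267}{87642696}$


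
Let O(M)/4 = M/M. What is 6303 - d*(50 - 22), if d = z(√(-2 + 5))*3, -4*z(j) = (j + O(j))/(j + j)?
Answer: 12627/2 + 14*√3 ≈ 6337.8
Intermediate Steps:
O(M) = 4 (O(M) = 4*(M/M) = 4*1 = 4)
z(j) = -(4 + j)/(8*j) (z(j) = -(j + 4)/(4*(j + j)) = -(4 + j)/(4*(2*j)) = -(4 + j)*1/(2*j)/4 = -(4 + j)/(8*j))
d = √3*(-4 - √3)/8 (d = ((-4 - √(-2 + 5))/(8*(√(-2 + 5))))*3 = ((-4 - √3)/(8*(√3)))*3 = ((√3/3)*(-4 - √3)/8)*3 = (√3*(-4 - √3)/24)*3 = √3*(-4 - √3)/8 ≈ -1.2410)
6303 - d*(50 - 22) = 6303 - (-3/8 - √3/2)*(50 - 22) = 6303 - (-3/8 - √3/2)*28 = 6303 - (-21/2 - 14*√3) = 6303 + (21/2 + 14*√3) = 12627/2 + 14*√3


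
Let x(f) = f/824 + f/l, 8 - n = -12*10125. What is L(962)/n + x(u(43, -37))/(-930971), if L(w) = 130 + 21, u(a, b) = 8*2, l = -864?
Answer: 390943279231/314587899889308 ≈ 0.0012427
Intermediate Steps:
n = 121508 (n = 8 - (-12)*10125 = 8 - 1*(-121500) = 8 + 121500 = 121508)
u(a, b) = 16
x(f) = 5*f/88992 (x(f) = f/824 + f/(-864) = f*(1/824) + f*(-1/864) = f/824 - f/864 = 5*f/88992)
L(w) = 151
L(962)/n + x(u(43, -37))/(-930971) = 151/121508 + ((5/88992)*16)/(-930971) = 151*(1/121508) + (5/5562)*(-1/930971) = 151/121508 - 5/5178060702 = 390943279231/314587899889308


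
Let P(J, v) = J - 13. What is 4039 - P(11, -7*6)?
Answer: 4041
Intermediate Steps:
P(J, v) = -13 + J
4039 - P(11, -7*6) = 4039 - (-13 + 11) = 4039 - 1*(-2) = 4039 + 2 = 4041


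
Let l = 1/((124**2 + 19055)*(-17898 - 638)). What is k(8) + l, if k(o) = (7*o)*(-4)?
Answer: -142959715585/638213016 ≈ -224.00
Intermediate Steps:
k(o) = -28*o
l = -1/638213016 (l = 1/((15376 + 19055)*(-18536)) = 1/(34431*(-18536)) = 1/(-638213016) = -1/638213016 ≈ -1.5669e-9)
k(8) + l = -28*8 - 1/638213016 = -224 - 1/638213016 = -142959715585/638213016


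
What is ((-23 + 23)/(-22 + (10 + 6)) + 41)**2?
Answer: 1681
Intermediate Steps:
((-23 + 23)/(-22 + (10 + 6)) + 41)**2 = (0/(-22 + 16) + 41)**2 = (0/(-6) + 41)**2 = (0*(-1/6) + 41)**2 = (0 + 41)**2 = 41**2 = 1681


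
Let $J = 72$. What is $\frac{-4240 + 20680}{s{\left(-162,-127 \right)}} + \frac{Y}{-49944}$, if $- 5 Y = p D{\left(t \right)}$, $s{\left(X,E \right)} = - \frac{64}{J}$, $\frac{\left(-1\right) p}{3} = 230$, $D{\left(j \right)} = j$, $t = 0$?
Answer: $-18495$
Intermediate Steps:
$p = -690$ ($p = \left(-3\right) 230 = -690$)
$s{\left(X,E \right)} = - \frac{8}{9}$ ($s{\left(X,E \right)} = - \frac{64}{72} = \left(-64\right) \frac{1}{72} = - \frac{8}{9}$)
$Y = 0$ ($Y = - \frac{\left(-690\right) 0}{5} = \left(- \frac{1}{5}\right) 0 = 0$)
$\frac{-4240 + 20680}{s{\left(-162,-127 \right)}} + \frac{Y}{-49944} = \frac{-4240 + 20680}{- \frac{8}{9}} + \frac{0}{-49944} = 16440 \left(- \frac{9}{8}\right) + 0 \left(- \frac{1}{49944}\right) = -18495 + 0 = -18495$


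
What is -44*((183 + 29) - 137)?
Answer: -3300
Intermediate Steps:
-44*((183 + 29) - 137) = -44*(212 - 137) = -44*75 = -3300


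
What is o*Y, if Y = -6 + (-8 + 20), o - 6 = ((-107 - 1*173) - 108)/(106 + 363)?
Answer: 14556/469 ≈ 31.036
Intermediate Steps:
o = 2426/469 (o = 6 + ((-107 - 1*173) - 108)/(106 + 363) = 6 + ((-107 - 173) - 108)/469 = 6 + (-280 - 108)*(1/469) = 6 - 388*1/469 = 6 - 388/469 = 2426/469 ≈ 5.1727)
Y = 6 (Y = -6 + 12 = 6)
o*Y = (2426/469)*6 = 14556/469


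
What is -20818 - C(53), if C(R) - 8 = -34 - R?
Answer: -20739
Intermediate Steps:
C(R) = -26 - R (C(R) = 8 + (-34 - R) = -26 - R)
-20818 - C(53) = -20818 - (-26 - 1*53) = -20818 - (-26 - 53) = -20818 - 1*(-79) = -20818 + 79 = -20739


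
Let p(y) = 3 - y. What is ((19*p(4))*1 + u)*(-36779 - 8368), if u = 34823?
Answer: -1571296188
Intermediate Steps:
((19*p(4))*1 + u)*(-36779 - 8368) = ((19*(3 - 1*4))*1 + 34823)*(-36779 - 8368) = ((19*(3 - 4))*1 + 34823)*(-45147) = ((19*(-1))*1 + 34823)*(-45147) = (-19*1 + 34823)*(-45147) = (-19 + 34823)*(-45147) = 34804*(-45147) = -1571296188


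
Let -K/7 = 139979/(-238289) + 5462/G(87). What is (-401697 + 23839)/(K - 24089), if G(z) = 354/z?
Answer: 5312324892758/470716421789 ≈ 11.286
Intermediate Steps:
K = -132047942250/14059051 (K = -7*(139979/(-238289) + 5462/((354/87))) = -7*(139979*(-1/238289) + 5462/((354*(1/87)))) = -7*(-139979/238289 + 5462/(118/29)) = -7*(-139979/238289 + 5462*(29/118)) = -7*(-139979/238289 + 79199/59) = -7*18863991750/14059051 = -132047942250/14059051 ≈ -9392.4)
(-401697 + 23839)/(K - 24089) = (-401697 + 23839)/(-132047942250/14059051 - 24089) = -377858/(-470716421789/14059051) = -377858*(-14059051/470716421789) = 5312324892758/470716421789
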